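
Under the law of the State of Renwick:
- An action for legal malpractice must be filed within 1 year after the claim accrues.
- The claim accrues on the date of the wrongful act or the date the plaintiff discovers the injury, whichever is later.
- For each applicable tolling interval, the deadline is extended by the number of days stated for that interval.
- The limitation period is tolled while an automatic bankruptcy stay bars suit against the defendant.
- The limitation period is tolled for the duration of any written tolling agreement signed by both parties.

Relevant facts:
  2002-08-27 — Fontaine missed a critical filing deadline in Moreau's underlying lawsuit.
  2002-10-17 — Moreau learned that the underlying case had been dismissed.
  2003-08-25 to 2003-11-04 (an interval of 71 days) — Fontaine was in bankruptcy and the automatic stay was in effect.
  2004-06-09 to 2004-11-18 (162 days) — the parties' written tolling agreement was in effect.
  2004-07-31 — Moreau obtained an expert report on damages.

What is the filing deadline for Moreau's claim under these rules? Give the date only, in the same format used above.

2003-12-27

The claim accrued on 2002-10-17 — the later of the 2002-08-27 act and the 2002-10-17 discovery.
The untolled deadline — 1 year after 2002-10-17 — is 2003-10-17.
Because the automatic bankruptcy stay ran from 2003-08-25 to 2003-11-04, the deadline is extended by 71 days to 2003-12-27.
The written tolling agreement from 2004-06-09 to 2004-11-18 began after the period had already run on 2003-12-27, so it has no tolling effect.
Nothing else in the chronology tolls or restarts the period.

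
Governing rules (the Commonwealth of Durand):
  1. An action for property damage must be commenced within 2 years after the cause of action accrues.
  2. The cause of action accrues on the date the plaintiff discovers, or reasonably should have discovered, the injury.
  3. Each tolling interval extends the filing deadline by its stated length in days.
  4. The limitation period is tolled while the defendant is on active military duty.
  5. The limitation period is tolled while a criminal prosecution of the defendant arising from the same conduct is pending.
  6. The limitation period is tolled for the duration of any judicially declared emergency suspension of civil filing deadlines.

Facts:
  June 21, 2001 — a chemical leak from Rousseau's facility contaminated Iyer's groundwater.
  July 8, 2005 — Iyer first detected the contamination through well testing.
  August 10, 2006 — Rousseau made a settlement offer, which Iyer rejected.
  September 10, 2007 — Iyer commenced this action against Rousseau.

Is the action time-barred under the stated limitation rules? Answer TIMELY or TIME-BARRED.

TIME-BARRED

Under the discovery rule, the claim accrued on July 8, 2005, when Iyer discovered the injury — not on the June 21, 2001 date of the underlying act.
The untolled deadline — 2 years after July 8, 2005 — is July 8, 2007.
The other events in the timeline have no effect on the limitation period under the stated rules.
Iyer filed on September 10, 2007, after the July 8, 2007 deadline, so the action is time-barred.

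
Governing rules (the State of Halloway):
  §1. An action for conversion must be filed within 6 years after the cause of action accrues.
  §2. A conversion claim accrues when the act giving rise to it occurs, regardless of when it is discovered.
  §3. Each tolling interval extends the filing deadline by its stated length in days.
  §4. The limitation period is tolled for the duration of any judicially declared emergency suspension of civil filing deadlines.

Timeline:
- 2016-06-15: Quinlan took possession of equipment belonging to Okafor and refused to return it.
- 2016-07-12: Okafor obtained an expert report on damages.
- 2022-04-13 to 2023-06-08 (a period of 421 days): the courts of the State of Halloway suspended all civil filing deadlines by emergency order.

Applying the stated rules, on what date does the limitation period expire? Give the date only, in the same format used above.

2023-08-10

The claim accrued on 2016-06-15, when the wrongful act occurred.
The untolled deadline — 6 years after 2016-06-15 — is 2022-06-15.
The period was tolled for 421 days by the emergency suspension of filing deadlines (2022-04-13 to 2023-06-08), pushing the deadline to 2023-08-10.
None of the other events listed affects the running of the period under the stated rules.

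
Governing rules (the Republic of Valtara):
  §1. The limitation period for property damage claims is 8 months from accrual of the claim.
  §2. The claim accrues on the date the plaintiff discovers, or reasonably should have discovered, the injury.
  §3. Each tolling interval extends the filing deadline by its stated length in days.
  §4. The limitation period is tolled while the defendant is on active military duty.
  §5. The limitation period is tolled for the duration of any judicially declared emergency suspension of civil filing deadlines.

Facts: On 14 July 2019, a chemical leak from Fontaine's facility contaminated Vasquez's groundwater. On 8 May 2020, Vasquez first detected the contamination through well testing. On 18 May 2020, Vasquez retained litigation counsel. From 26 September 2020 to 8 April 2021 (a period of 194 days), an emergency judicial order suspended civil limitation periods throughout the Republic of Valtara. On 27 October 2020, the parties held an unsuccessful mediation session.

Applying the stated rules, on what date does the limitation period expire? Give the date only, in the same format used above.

21 July 2021

Accrual is tied to discovery, so the period began on 8 May 2020 rather than on 14 July 2019 when the act occurred.
8 months from 8 May 2020 is 8 January 2021.
The emergency suspension of filing deadlines from 26 September 2020 to 8 April 2021 tolled the period for 194 days, extending the deadline to 21 July 2021.
None of the other events listed affects the running of the period under the stated rules.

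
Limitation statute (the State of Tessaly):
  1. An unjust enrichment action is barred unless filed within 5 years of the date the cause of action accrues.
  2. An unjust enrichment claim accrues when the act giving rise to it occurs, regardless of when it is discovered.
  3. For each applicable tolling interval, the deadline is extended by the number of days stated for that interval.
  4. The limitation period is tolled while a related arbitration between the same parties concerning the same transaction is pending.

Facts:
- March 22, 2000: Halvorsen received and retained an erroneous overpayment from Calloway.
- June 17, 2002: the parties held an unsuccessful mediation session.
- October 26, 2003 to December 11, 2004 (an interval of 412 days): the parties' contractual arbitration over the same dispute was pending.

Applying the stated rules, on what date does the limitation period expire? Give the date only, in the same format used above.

The cause of action accrued on March 22, 2000, the date of the act.
5 years from March 22, 2000 is March 22, 2005.
The period was tolled for 412 days by the pending related arbitration (October 26, 2003 to December 11, 2004), pushing the deadline to May 8, 2006.
Nothing else in the chronology tolls or restarts the period.

May 8, 2006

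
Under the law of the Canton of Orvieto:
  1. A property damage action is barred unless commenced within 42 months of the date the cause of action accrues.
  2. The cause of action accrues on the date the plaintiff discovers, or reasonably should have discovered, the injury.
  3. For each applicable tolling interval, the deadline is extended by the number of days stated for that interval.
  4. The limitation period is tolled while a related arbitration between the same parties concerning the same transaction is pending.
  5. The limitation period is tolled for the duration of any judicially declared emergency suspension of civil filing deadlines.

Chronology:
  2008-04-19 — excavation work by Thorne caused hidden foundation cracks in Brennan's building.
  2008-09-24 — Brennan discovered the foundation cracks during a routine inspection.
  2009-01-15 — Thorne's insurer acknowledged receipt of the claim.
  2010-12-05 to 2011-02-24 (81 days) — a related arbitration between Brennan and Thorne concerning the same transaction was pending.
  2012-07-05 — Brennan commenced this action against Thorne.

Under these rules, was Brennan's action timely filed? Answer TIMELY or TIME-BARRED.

Accrual is tied to discovery, so the period began on 2008-09-24 rather than on 2008-04-19 when the act occurred.
The untolled deadline — 42 months after 2008-09-24 — is 2012-03-24.
The period was tolled for 81 days by the pending related arbitration (2010-12-05 to 2011-02-24), pushing the deadline to 2012-06-13.
None of the other events listed affects the running of the period under the stated rules.
Brennan filed on 2012-07-05, after the 2012-06-13 deadline, so the action is time-barred.

TIME-BARRED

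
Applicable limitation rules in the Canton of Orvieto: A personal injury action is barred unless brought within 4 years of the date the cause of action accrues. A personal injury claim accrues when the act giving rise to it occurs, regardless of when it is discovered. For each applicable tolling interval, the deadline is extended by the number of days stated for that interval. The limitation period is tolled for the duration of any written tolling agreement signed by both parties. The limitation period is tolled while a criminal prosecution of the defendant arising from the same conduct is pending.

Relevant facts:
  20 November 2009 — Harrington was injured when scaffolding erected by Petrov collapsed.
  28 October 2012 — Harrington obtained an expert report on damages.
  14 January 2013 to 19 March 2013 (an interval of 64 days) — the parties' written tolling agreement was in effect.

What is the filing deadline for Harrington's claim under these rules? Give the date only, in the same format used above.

The limitation period began to run on 20 November 2009.
Adding the 4 years base period to 20 November 2009 gives a deadline of 20 November 2013, before any tolling.
Because the written tolling agreement ran from 14 January 2013 to 19 March 2013, the deadline is extended by 64 days to 23 January 2014.
The other events in the timeline have no effect on the limitation period under the stated rules.

23 January 2014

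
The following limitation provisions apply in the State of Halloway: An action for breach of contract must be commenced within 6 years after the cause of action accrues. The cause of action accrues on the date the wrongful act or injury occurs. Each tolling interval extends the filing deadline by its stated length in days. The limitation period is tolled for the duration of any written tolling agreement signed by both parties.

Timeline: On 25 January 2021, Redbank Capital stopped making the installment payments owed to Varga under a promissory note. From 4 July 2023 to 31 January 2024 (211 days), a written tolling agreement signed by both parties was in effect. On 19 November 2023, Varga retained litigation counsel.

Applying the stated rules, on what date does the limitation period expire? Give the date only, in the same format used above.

24 August 2027

The limitation period began to run on 25 January 2021.
The untolled deadline — 6 years after 25 January 2021 — is 25 January 2027.
Because the written tolling agreement ran from 4 July 2023 to 31 January 2024, the deadline is extended by 211 days to 24 August 2027.
The other events in the timeline have no effect on the limitation period under the stated rules.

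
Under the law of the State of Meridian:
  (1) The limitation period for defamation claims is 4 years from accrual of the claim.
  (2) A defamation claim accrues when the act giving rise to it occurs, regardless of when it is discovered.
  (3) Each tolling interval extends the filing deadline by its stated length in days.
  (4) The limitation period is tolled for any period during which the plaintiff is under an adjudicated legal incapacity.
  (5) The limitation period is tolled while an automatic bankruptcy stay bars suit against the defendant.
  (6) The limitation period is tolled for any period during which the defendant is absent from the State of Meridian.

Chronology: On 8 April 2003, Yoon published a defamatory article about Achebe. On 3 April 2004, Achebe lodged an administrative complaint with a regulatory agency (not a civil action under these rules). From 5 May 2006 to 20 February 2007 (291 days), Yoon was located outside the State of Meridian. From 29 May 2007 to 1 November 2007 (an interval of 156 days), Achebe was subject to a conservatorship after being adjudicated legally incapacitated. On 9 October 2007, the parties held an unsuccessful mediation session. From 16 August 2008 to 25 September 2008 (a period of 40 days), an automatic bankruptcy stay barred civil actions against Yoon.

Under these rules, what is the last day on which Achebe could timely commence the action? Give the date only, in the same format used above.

The claim accrued on 8 April 2003, the date of the act.
Adding the 4 years base period to 8 April 2003 gives a deadline of 8 April 2007, before any tolling.
The period was tolled for 291 days by the defendant's absence from the jurisdiction (5 May 2006 to 20 February 2007), pushing the deadline to 24 January 2008.
Because the plaintiff's legal incapacity ran from 29 May 2007 to 1 November 2007, the deadline is extended by 156 days to 28 June 2008.
The automatic bankruptcy stay starting 16 August 2008 came too late — the period had run on 28 June 2008 — and so does not extend the deadline.
Nothing else in the chronology tolls or restarts the period.

28 June 2008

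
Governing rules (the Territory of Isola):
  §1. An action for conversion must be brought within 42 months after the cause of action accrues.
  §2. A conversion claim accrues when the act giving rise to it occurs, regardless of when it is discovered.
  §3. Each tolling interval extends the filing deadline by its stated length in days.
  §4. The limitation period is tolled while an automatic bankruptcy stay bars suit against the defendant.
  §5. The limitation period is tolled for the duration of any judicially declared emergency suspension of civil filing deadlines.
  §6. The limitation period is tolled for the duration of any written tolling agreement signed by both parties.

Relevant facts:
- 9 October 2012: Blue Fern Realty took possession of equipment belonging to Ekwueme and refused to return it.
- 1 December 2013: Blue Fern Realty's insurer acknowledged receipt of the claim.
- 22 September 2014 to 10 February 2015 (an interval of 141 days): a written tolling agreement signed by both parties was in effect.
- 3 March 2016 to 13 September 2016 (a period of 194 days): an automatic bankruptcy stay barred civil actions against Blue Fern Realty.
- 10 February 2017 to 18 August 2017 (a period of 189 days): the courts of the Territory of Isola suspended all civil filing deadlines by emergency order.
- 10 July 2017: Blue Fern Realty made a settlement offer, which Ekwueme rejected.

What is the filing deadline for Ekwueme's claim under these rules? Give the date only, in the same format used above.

The cause of action accrued on 9 October 2012, the date of the act.
Adding the 42 months base period to 9 October 2012 gives a deadline of 9 April 2016, before any tolling.
The written tolling agreement from 22 September 2014 to 10 February 2015 tolled the period for 141 days, extending the deadline to 28 August 2016.
The automatic bankruptcy stay from 3 March 2016 to 13 September 2016 tolled the period for 194 days, extending the deadline to 10 March 2017.
The period was tolled for 189 days by the emergency suspension of filing deadlines (10 February 2017 to 18 August 2017), pushing the deadline to 15 September 2017.
None of the other events listed affects the running of the period under the stated rules.

15 September 2017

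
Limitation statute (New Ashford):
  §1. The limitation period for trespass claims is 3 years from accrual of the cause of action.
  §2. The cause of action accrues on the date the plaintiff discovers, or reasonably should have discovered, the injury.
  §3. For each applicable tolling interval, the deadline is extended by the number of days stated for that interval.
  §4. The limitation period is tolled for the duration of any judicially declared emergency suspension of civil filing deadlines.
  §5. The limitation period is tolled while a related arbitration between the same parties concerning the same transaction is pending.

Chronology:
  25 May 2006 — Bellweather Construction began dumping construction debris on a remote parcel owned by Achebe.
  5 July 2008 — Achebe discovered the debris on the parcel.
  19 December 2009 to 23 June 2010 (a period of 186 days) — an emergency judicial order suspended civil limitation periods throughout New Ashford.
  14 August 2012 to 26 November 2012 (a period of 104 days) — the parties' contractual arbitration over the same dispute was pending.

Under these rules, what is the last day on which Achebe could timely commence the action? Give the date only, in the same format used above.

Accrual is tied to discovery, so the period began on 5 July 2008 rather than on 25 May 2006 when the act occurred.
3 years from 5 July 2008 is 5 July 2011.
Because the emergency suspension of filing deadlines ran from 19 December 2009 to 23 June 2010, the deadline is extended by 186 days to 7 January 2012.
The pending related arbitration starting 14 August 2012 came too late — the period had run on 7 January 2012 — and so does not extend the deadline.

7 January 2012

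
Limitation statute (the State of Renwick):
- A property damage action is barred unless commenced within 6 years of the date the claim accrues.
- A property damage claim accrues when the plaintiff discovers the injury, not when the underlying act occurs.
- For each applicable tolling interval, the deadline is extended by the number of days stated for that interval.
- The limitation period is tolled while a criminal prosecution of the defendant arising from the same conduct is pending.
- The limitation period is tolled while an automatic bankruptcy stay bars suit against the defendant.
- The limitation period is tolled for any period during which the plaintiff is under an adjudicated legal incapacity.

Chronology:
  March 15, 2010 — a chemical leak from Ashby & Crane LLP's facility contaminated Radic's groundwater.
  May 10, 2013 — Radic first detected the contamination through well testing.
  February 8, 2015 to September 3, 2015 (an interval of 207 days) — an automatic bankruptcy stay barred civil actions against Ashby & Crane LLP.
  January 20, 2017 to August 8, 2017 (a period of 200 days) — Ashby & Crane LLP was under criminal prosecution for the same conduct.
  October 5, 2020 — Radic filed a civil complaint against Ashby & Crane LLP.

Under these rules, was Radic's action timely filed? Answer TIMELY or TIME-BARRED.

Accrual is tied to discovery, so the period began on May 10, 2013 rather than on March 15, 2010 when the act occurred.
The untolled deadline — 6 years after May 10, 2013 — is May 10, 2019.
The period was tolled for 207 days by the automatic bankruptcy stay (February 8, 2015 to September 3, 2015), pushing the deadline to December 3, 2019.
Because the pending criminal prosecution ran from January 20, 2017 to August 8, 2017, the deadline is extended by 200 days to June 20, 2020.
The October 5, 2020 filing falls after the June 20, 2020 deadline; the claim is time-barred.

TIME-BARRED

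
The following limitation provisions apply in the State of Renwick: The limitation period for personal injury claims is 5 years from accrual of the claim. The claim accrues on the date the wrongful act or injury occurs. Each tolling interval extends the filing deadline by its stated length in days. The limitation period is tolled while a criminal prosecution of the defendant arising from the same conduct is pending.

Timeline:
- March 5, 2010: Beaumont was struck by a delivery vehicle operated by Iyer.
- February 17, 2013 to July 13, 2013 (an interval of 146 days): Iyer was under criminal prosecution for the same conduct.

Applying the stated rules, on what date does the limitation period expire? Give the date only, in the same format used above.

July 29, 2015

The limitation period began to run on March 5, 2010.
The untolled deadline — 5 years after March 5, 2010 — is March 5, 2015.
The period was tolled for 146 days by the pending criminal prosecution (February 17, 2013 to July 13, 2013), pushing the deadline to July 29, 2015.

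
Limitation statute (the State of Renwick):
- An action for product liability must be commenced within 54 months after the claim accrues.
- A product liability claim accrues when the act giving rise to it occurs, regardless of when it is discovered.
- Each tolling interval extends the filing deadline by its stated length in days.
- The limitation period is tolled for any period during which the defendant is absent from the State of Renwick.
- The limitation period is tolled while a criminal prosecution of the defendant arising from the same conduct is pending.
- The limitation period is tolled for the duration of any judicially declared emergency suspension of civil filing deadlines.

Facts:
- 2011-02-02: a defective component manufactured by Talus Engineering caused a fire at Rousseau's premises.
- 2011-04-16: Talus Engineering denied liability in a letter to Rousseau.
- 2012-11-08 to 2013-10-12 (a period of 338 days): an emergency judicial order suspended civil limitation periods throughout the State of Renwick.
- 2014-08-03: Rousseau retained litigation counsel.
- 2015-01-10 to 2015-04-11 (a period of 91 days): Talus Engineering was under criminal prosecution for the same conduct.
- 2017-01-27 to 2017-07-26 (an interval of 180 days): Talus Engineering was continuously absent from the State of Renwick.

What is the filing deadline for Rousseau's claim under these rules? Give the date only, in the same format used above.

2016-10-04

The limitation period began to run on 2011-02-02.
54 months from 2011-02-02 is 2015-08-02.
The emergency suspension of filing deadlines from 2012-11-08 to 2013-10-12 tolled the period for 338 days, extending the deadline to 2016-07-05.
Because the pending criminal prosecution ran from 2015-01-10 to 2015-04-11, the deadline is extended by 91 days to 2016-10-04.
The defendant's absence from the jurisdiction starting 2017-01-27 came too late — the period had run on 2016-10-04 — and so does not extend the deadline.
None of the other events listed affects the running of the period under the stated rules.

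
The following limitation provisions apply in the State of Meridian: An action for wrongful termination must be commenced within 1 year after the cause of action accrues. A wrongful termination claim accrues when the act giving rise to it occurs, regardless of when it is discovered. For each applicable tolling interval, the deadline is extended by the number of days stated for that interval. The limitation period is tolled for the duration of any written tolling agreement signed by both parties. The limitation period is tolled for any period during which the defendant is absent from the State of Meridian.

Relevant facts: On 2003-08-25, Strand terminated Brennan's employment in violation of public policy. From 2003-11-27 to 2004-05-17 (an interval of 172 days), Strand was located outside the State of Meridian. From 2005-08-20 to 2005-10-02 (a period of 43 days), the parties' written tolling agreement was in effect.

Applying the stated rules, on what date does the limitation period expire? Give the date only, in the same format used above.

2005-02-13

The claim accrued on 2003-08-25, when the wrongful act occurred.
1 year from 2003-08-25 is 2004-08-25.
The defendant's absence from the jurisdiction from 2003-11-27 to 2004-05-17 tolled the period for 172 days, extending the deadline to 2005-02-13.
By the time the written tolling agreement began on 2005-08-20, the limitation period had already expired on 2005-02-13; that interval cannot revive it.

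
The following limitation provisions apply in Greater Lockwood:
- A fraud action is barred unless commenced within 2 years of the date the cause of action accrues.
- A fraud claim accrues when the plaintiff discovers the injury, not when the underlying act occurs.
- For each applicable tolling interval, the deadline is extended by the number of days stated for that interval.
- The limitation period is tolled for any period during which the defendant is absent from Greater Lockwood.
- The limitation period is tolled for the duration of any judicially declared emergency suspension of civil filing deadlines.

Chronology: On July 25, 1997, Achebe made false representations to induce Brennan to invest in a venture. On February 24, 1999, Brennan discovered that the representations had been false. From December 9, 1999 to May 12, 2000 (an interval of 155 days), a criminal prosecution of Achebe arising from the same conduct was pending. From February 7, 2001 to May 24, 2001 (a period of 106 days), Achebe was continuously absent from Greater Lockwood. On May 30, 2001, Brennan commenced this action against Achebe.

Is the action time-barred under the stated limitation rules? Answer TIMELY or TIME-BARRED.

Accrual is tied to discovery, so the period began on February 24, 1999 rather than on July 25, 1997 when the act occurred.
Adding the 2 years base period to February 24, 1999 gives a deadline of February 24, 2001, before any tolling.
The defendant's absence from the jurisdiction from February 7, 2001 to May 24, 2001 tolled the period for 106 days, extending the deadline to June 10, 2001.
No stated provision tolls the period for a criminal prosecution, so the interval from December 9, 1999 to May 12, 2000 has no effect on the deadline.
The May 30, 2001 filing precedes the June 10, 2001 deadline; the claim is timely.

TIMELY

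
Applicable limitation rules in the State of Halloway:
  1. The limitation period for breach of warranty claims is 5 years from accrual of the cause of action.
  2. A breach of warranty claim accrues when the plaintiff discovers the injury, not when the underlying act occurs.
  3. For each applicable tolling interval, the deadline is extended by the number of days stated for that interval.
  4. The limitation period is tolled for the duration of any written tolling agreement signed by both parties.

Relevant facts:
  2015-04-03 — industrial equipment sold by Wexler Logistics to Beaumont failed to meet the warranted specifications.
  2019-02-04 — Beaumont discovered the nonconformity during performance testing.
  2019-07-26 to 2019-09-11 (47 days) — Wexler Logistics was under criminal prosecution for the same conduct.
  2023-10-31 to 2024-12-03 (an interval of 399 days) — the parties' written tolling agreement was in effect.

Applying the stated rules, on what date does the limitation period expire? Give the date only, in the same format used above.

2025-03-09

Accrual is tied to discovery, so the period began on 2019-02-04 rather than on 2015-04-03 when the act occurred.
Adding the 5 years base period to 2019-02-04 gives a deadline of 2024-02-04, before any tolling.
The period was tolled for 399 days by the written tolling agreement (2023-10-31 to 2024-12-03), pushing the deadline to 2025-03-09.
The pending criminal prosecution from 2019-07-26 to 2019-09-11 does not toll the period, because no stated rule makes a criminal prosecution a tolling event.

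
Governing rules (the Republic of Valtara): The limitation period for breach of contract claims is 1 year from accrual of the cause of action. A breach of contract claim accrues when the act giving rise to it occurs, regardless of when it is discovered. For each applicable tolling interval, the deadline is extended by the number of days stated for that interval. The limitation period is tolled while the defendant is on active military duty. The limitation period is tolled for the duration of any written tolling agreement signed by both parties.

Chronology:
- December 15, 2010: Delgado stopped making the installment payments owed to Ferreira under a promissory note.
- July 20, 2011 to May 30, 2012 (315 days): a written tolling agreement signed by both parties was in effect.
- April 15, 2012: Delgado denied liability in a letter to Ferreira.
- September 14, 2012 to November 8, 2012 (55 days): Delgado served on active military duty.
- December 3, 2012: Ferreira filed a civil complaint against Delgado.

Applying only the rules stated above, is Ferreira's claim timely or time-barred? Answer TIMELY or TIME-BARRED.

The cause of action accrued on December 15, 2010, the date of the act.
Adding the 1 year base period to December 15, 2010 gives a deadline of December 15, 2011, before any tolling.
Because the written tolling agreement ran from July 20, 2011 to May 30, 2012, the deadline is extended by 315 days to October 25, 2012.
The defendant's active military service from September 14, 2012 to November 8, 2012 tolled the period for 55 days, extending the deadline to December 19, 2012.
None of the other events listed affects the running of the period under the stated rules.
Filing on December 3, 2012 beat the December 19, 2012 deadline — the action is timely.

TIMELY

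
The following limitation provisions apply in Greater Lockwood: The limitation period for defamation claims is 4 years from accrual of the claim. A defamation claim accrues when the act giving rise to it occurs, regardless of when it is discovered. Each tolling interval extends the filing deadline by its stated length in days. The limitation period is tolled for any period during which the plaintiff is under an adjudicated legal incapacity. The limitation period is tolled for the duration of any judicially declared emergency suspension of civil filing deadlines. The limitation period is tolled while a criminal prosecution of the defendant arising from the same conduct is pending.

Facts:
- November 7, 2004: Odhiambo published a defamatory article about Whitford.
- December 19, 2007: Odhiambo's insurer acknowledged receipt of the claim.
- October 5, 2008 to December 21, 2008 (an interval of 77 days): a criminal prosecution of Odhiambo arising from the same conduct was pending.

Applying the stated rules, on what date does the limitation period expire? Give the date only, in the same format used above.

The claim accrued on November 7, 2004, when the wrongful act occurred.
Adding the 4 years base period to November 7, 2004 gives a deadline of November 7, 2008, before any tolling.
Because the pending criminal prosecution ran from October 5, 2008 to December 21, 2008, the deadline is extended by 77 days to January 23, 2009.
The other events in the timeline have no effect on the limitation period under the stated rules.

January 23, 2009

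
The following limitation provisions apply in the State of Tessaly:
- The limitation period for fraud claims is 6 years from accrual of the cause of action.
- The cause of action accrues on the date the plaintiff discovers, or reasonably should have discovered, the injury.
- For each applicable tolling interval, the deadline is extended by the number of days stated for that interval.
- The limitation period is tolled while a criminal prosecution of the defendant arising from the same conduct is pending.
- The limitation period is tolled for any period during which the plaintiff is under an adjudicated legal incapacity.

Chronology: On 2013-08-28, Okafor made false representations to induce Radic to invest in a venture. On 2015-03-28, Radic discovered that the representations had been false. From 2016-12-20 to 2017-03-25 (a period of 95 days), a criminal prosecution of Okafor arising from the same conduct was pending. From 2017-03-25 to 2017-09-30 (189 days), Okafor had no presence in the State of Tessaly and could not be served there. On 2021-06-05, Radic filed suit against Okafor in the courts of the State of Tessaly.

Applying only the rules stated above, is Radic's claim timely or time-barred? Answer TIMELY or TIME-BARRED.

TIMELY

The claim did not accrue until Radic discovered the injury on 2015-03-28; the 2013-08-28 act date does not start the clock under the stated rule.
6 years from 2015-03-28 is 2021-03-28.
The pending criminal prosecution from 2016-12-20 to 2017-03-25 tolled the period for 95 days, extending the deadline to 2021-07-01.
The defendant's absence from the jurisdiction from 2017-03-25 to 2017-09-30 does not toll the period, because no stated rule makes the defendant's absence a tolling event.
The 2021-06-05 filing precedes the 2021-07-01 deadline; the claim is timely.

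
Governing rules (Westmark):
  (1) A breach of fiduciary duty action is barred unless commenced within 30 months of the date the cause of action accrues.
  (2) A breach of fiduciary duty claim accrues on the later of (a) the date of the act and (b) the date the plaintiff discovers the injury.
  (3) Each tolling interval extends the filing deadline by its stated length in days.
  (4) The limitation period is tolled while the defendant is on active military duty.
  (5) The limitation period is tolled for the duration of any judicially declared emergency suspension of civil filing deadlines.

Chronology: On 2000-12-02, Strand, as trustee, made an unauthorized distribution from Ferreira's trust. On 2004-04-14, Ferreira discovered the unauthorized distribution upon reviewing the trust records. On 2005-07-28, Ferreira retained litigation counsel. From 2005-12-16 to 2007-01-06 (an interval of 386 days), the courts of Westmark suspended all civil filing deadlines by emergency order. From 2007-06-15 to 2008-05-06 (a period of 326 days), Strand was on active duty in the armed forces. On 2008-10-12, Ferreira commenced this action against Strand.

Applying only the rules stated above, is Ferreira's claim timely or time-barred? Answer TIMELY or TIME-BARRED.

TIME-BARRED

The claim accrued on 2004-04-14 — the later of the 2000-12-02 act and the 2004-04-14 discovery.
30 months from 2004-04-14 is 2006-10-14.
Because the emergency suspension of filing deadlines ran from 2005-12-16 to 2007-01-06, the deadline is extended by 386 days to 2007-11-04.
The defendant's active military service from 2007-06-15 to 2008-05-06 tolled the period for 326 days, extending the deadline to 2008-09-25.
None of the other events listed affects the running of the period under the stated rules.
Ferreira filed on 2008-10-12, after the 2008-09-25 deadline, so the action is time-barred.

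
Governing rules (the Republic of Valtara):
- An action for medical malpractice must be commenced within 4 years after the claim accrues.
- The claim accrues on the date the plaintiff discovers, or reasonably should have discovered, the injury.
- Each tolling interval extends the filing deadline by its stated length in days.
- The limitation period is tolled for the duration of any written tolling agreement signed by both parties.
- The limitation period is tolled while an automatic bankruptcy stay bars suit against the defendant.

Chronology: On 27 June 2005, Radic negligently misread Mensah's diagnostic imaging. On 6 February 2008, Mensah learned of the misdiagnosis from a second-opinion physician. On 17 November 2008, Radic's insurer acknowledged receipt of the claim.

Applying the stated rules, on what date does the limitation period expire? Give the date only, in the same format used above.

The claim did not accrue until Mensah discovered the injury on 6 February 2008; the 27 June 2005 act date does not start the clock under the stated rule.
Adding the 4 years base period to 6 February 2008 gives a deadline of 6 February 2012, before any tolling.
None of the other events listed affects the running of the period under the stated rules.

6 February 2012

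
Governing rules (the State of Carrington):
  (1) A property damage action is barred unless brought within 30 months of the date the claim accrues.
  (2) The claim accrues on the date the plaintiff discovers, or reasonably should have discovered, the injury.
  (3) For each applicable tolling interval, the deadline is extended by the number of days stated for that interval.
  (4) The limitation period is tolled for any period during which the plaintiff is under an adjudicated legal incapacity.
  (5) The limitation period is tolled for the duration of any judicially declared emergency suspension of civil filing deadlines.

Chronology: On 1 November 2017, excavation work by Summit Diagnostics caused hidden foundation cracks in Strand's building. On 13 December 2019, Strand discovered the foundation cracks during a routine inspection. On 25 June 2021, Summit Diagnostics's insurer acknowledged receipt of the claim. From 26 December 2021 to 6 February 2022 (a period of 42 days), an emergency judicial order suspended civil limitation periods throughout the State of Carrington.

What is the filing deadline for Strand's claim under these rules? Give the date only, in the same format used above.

25 July 2022

Accrual is tied to discovery, so the period began on 13 December 2019 rather than on 1 November 2017 when the act occurred.
Adding the 30 months base period to 13 December 2019 gives a deadline of 13 June 2022, before any tolling.
The emergency suspension of filing deadlines from 26 December 2021 to 6 February 2022 tolled the period for 42 days, extending the deadline to 25 July 2022.
None of the other events listed affects the running of the period under the stated rules.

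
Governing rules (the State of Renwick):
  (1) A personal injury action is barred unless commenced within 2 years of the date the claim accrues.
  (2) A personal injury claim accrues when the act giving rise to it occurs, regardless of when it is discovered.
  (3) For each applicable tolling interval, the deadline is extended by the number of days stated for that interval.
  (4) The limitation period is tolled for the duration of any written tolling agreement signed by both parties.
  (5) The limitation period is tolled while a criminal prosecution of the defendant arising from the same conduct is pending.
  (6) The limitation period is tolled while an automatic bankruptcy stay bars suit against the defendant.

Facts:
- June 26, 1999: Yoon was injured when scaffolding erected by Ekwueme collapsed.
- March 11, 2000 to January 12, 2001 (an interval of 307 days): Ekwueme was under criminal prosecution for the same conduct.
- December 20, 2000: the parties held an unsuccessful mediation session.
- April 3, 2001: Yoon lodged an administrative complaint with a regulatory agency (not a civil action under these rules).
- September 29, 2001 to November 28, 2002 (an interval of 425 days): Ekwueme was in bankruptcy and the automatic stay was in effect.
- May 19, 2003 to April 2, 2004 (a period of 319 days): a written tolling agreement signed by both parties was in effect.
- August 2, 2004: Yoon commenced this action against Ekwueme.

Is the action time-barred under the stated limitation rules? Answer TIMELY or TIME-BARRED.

The claim accrued on June 26, 1999, when the wrongful act occurred.
Adding the 2 years base period to June 26, 1999 gives a deadline of June 26, 2001, before any tolling.
The pending criminal prosecution from March 11, 2000 to January 12, 2001 tolled the period for 307 days, extending the deadline to April 29, 2002.
Because the automatic bankruptcy stay ran from September 29, 2001 to November 28, 2002, the deadline is extended by 425 days to June 28, 2003.
The written tolling agreement from May 19, 2003 to April 2, 2004 tolled the period for 319 days, extending the deadline to May 12, 2004.
None of the other events listed affects the running of the period under the stated rules.
The August 2, 2004 filing falls after the May 12, 2004 deadline; the claim is time-barred.

TIME-BARRED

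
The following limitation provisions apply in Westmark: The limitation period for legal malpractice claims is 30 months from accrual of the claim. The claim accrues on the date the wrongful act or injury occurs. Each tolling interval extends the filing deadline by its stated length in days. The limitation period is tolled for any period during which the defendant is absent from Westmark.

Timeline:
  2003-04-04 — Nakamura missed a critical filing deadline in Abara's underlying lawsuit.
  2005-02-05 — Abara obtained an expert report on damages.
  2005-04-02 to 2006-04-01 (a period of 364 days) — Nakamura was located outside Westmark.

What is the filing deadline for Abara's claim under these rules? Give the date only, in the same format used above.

2006-10-03

The claim accrued on 2003-04-04, the date of the act.
The untolled deadline — 30 months after 2003-04-04 — is 2005-10-04.
Because the defendant's absence from the jurisdiction ran from 2005-04-02 to 2006-04-01, the deadline is extended by 364 days to 2006-10-03.
Nothing else in the chronology tolls or restarts the period.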